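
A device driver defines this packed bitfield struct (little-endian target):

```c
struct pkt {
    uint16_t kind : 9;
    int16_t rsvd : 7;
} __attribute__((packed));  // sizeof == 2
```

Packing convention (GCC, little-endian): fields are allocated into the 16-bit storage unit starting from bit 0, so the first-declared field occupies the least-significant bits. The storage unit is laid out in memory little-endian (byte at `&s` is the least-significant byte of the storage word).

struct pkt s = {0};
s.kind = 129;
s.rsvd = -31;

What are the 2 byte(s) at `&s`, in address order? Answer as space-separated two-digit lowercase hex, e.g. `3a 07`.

81 c2

kind (9b) val=129 bits=0x81 at bit 0: 0x0081
rsvd (7b) val=-31 bits=0x61 at bit 9: 0xc281
word = 0xc281 → little-endian bytes:
  [0]=0x81  [1]=0xc2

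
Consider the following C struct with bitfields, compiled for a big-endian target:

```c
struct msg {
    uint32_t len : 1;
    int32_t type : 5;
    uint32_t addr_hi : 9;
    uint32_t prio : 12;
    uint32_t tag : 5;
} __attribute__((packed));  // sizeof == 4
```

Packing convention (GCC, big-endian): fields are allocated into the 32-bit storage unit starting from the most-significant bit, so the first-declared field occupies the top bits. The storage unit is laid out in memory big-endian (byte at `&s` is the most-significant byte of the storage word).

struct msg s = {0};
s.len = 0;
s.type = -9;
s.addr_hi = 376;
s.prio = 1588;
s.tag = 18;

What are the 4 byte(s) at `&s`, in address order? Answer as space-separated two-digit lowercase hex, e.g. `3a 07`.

len:1 = 0 → 0x0 << 31 → word 0x00000000
type:5 = -9 → 0x17 << 26 → word 0x5c000000
addr_hi:9 = 376 → 0x178 << 17 → word 0x5ef00000
prio:12 = 1588 → 0x634 << 5 → word 0x5ef0c680
tag:5 = 18 → 0x12 << 0 → word 0x5ef0c692
word = 0x5ef0c692 → big-endian bytes:
  [0]=0x5e  [1]=0xf0  [2]=0xc6  [3]=0x92

5e f0 c6 92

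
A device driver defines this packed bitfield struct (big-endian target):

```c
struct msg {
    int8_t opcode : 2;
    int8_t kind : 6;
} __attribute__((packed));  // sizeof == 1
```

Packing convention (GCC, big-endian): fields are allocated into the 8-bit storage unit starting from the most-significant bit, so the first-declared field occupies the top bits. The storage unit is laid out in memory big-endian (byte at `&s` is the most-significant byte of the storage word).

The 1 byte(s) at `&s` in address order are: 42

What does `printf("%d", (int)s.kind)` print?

2

[0]=0x42 (big-endian) → word 0x42
opcode [6+:2] = (word>>6) & 0x3 = 1
kind [0+:6] = (word>>0) & 0x3f = 2  ←
kind signed 6b, MSB=0: value = 2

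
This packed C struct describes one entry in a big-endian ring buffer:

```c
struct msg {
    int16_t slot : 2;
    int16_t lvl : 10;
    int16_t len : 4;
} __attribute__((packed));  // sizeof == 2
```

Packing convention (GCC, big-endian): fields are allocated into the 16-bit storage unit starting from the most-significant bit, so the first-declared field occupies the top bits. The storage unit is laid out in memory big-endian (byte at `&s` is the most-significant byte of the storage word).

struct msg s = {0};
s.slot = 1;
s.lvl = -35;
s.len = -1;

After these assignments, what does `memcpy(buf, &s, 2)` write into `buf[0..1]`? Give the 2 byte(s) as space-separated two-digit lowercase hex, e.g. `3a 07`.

7d df

slot:2 = 1 → 0x1 << 14 → word 0x4000
lvl:10 = -35 → 0x3dd << 4 → word 0x7dd0
len:4 = -1 → 0xf << 0 → word 0x7ddf
word = 0x7ddf → big-endian bytes:
  [0]=0x7d  [1]=0xdf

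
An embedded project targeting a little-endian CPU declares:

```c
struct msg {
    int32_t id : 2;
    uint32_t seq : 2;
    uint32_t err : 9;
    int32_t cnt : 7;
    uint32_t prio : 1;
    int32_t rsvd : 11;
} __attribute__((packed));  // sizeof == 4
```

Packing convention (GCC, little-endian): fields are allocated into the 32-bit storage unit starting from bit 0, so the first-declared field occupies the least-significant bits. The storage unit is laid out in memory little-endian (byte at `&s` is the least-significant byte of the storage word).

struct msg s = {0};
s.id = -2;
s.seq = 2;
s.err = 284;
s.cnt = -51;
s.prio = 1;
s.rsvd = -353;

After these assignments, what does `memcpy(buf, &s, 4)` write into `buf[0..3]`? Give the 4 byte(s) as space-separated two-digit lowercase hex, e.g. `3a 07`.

id:2 = -2 → 0x2 << 0 → word 0x00000002
seq:2 = 2 → 0x2 << 2 → word 0x0000000a
err:9 = 284 → 0x11c << 4 → word 0x000011ca
cnt:7 = -51 → 0x4d << 13 → word 0x0009b1ca
prio:1 = 1 → 0x1 << 20 → word 0x0019b1ca
rsvd:11 = -353 → 0x69f << 21 → word 0xd3f9b1ca
word = 0xd3f9b1ca → little-endian bytes:
  [0]=0xca  [1]=0xb1  [2]=0xf9  [3]=0xd3

ca b1 f9 d3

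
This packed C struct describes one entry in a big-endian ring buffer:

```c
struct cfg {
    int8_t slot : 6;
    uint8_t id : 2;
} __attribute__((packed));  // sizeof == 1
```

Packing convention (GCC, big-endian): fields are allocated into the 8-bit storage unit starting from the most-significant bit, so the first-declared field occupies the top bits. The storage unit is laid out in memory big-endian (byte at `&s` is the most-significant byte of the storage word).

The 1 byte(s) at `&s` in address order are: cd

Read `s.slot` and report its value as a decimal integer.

[0]=0xcd (big-endian) → word 0xcd
slot [2+:6] = (word>>2) & 0x3f = 51  ←
id [0+:2] = (word>>0) & 0x3 = 1
slot signed 6b, MSB=1: 51 - 64 = -13

-13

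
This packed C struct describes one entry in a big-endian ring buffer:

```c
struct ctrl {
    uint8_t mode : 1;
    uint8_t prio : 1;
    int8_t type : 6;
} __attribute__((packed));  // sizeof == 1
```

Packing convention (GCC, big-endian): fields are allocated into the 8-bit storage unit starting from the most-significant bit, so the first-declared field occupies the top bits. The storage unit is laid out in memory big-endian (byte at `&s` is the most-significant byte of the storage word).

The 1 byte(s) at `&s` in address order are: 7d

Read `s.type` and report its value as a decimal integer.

[0]=0x7d (big-endian) → word 0x7d
mode:1 @ bit 7 → (0x7d>>7)&0x1 = 0x0
prio:1 @ bit 6 → (0x7d>>6)&0x1 = 0x1
type:6 @ bit 0 → (0x7d>>0)&0x3f = 0x3d  ←
type signed 6b, MSB=1: 61 - 64 = -3

-3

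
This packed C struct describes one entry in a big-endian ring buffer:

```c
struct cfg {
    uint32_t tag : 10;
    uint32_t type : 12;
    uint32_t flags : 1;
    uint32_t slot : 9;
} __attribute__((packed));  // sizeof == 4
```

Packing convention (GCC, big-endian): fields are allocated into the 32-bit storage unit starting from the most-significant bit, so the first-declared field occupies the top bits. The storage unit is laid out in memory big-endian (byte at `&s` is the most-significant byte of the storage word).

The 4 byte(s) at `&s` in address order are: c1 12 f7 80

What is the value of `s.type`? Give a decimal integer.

1213

[0]=0xc1 [1]=0x12 [2]=0xf7 [3]=0x80 (big-endian) → word 0xc112f780
tag:10 @ bit 22 → (0xc112f780>>22)&0x3ff = 0x304
type:12 @ bit 10 → (0xc112f780>>10)&0xfff = 0x4bd  ←
flags:1 @ bit 9 → (0xc112f780>>9)&0x1 = 0x1
slot:9 @ bit 0 → (0xc112f780>>0)&0x1ff = 0x180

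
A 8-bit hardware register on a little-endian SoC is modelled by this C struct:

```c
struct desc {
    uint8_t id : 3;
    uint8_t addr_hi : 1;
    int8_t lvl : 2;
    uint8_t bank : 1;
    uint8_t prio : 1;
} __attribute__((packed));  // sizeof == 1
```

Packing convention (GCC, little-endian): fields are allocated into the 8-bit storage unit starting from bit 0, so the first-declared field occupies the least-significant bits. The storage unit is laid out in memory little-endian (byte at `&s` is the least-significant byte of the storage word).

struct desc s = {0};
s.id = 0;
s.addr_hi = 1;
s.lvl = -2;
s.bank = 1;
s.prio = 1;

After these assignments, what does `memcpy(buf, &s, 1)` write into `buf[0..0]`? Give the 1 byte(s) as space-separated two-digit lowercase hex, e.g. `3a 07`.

id:3 = 0 → 0x0 << 0 → word 0x00
addr_hi:1 = 1 → 0x1 << 3 → word 0x08
lvl:2 = -2 → 0x2 << 4 → word 0x28
bank:1 = 1 → 0x1 << 6 → word 0x68
prio:1 = 1 → 0x1 << 7 → word 0xe8
word = 0xe8 → little-endian bytes:
  [0]=0xe8

e8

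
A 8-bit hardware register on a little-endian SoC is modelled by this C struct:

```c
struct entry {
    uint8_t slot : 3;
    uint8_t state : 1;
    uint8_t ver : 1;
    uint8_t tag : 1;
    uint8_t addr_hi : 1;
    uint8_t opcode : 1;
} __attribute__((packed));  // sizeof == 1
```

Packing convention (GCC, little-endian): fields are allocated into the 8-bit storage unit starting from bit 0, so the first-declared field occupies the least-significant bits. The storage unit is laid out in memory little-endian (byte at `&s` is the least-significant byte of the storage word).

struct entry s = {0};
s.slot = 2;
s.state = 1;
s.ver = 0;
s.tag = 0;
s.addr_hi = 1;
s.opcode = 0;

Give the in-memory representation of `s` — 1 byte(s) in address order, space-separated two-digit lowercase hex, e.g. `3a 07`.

4a

slot:3 = 2 → 0x2 << 0 → word 0x02
state:1 = 1 → 0x1 << 3 → word 0x0a
ver:1 = 0 → 0x0 << 4 → word 0x0a
tag:1 = 0 → 0x0 << 5 → word 0x0a
addr_hi:1 = 1 → 0x1 << 6 → word 0x4a
opcode:1 = 0 → 0x0 << 7 → word 0x4a
word = 0x4a → little-endian bytes:
  [0]=0x4a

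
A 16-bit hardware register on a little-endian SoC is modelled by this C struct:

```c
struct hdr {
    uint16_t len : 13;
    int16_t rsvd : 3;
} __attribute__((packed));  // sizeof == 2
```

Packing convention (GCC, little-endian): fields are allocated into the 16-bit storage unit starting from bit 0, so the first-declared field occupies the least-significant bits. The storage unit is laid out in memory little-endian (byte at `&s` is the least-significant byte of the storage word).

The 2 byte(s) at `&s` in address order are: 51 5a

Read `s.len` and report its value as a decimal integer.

[0]=0x51 [1]=0x5a (little-endian) → word 0x5a51
len [0+:13] = (word>>0) & 0x1fff = 6737  ←
rsvd [13+:3] = (word>>13) & 0x7 = 2

6737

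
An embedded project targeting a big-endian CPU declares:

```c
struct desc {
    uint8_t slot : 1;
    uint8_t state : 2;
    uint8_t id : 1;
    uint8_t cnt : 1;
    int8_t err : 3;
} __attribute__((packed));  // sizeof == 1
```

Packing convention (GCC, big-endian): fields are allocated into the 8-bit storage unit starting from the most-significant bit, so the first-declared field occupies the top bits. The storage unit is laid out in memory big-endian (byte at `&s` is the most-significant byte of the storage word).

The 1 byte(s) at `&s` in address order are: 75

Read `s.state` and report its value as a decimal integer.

3

[0]=0x75 (big-endian) → word 0x75
slot:1 @ bit 7 → (0x75>>7)&0x1 = 0x0
state:2 @ bit 5 → (0x75>>5)&0x3 = 0x3  ←
id:1 @ bit 4 → (0x75>>4)&0x1 = 0x1
cnt:1 @ bit 3 → (0x75>>3)&0x1 = 0x0
err:3 @ bit 0 → (0x75>>0)&0x7 = 0x5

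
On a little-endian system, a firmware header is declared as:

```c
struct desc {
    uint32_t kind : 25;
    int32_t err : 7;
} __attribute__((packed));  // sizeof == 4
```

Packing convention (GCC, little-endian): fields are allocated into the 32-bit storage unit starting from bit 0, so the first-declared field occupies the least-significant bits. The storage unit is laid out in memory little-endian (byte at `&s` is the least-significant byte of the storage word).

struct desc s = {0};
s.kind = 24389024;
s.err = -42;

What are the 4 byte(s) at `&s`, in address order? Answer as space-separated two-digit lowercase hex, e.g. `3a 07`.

a0 25 74 ad

kind (25b) val=24389024 bits=0x17425a0 at bit 0: 0x017425a0
err (7b) val=-42 bits=0x56 at bit 25: 0xad7425a0
word = 0xad7425a0 → little-endian bytes:
  [0]=0xa0  [1]=0x25  [2]=0x74  [3]=0xad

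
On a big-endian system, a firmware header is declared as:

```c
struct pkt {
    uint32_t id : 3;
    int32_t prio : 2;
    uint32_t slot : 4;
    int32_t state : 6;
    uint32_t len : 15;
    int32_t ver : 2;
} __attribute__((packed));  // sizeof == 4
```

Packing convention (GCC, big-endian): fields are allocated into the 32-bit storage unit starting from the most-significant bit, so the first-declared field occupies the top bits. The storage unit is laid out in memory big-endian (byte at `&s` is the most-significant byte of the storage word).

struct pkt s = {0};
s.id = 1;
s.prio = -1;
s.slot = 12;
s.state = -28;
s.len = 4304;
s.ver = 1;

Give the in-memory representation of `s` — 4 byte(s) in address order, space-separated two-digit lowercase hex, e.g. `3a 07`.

3e 48 43 41

id:3 = 1 → 0x1 << 29 → word 0x20000000
prio:2 = -1 → 0x3 << 27 → word 0x38000000
slot:4 = 12 → 0xc << 23 → word 0x3e000000
state:6 = -28 → 0x24 << 17 → word 0x3e480000
len:15 = 4304 → 0x10d0 << 2 → word 0x3e484340
ver:2 = 1 → 0x1 << 0 → word 0x3e484341
word = 0x3e484341 → big-endian bytes:
  [0]=0x3e  [1]=0x48  [2]=0x43  [3]=0x41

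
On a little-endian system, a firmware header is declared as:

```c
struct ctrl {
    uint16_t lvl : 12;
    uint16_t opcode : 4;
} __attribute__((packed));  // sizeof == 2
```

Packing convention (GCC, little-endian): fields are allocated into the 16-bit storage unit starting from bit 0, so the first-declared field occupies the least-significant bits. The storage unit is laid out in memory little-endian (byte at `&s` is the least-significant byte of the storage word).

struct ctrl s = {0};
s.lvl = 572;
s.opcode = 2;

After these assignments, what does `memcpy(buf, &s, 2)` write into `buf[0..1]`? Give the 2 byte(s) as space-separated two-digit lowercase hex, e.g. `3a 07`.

[0+:12] lvl=572 & 0xfff = 0x23c; word=0x023c
[12+:4] opcode=2 & 0xf = 0x2; word=0x223c
word = 0x223c → little-endian bytes:
  [0]=0x3c  [1]=0x22

3c 22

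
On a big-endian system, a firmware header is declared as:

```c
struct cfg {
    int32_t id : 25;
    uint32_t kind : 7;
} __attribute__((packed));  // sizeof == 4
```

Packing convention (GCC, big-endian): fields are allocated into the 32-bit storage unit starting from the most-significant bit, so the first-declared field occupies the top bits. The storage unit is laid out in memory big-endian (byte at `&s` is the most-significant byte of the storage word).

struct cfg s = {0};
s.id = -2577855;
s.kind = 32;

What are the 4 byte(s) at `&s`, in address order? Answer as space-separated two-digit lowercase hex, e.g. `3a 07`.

id:25 = -2577855 → 0x1d8aa41 << 7 → word 0xec552080
kind:7 = 32 → 0x20 << 0 → word 0xec5520a0
word = 0xec5520a0 → big-endian bytes:
  [0]=0xec  [1]=0x55  [2]=0x20  [3]=0xa0

ec 55 20 a0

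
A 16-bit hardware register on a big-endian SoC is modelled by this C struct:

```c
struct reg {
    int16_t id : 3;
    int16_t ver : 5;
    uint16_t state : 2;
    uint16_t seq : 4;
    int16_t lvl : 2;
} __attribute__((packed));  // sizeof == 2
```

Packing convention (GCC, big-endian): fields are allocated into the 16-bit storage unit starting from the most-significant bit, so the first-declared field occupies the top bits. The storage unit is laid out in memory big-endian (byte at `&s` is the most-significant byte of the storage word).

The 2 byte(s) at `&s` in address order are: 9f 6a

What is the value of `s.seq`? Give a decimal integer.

10

[0]=0x9f [1]=0x6a (big-endian) → word 0x9f6a
id:3 @ bit 13 → (0x9f6a>>13)&0x7 = 0x4
ver:5 @ bit 8 → (0x9f6a>>8)&0x1f = 0x1f
state:2 @ bit 6 → (0x9f6a>>6)&0x3 = 0x1
seq:4 @ bit 2 → (0x9f6a>>2)&0xf = 0xa  ←
lvl:2 @ bit 0 → (0x9f6a>>0)&0x3 = 0x2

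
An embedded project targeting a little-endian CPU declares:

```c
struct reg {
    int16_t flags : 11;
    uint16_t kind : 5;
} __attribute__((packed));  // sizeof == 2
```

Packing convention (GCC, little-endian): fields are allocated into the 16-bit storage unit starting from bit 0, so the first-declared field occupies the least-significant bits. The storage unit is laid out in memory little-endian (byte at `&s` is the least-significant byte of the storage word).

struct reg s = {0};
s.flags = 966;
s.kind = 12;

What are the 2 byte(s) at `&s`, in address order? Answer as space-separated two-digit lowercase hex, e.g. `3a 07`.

flags:11 = 966 → 0x3c6 << 0 → word 0x03c6
kind:5 = 12 → 0xc << 11 → word 0x63c6
word = 0x63c6 → little-endian bytes:
  [0]=0xc6  [1]=0x63

c6 63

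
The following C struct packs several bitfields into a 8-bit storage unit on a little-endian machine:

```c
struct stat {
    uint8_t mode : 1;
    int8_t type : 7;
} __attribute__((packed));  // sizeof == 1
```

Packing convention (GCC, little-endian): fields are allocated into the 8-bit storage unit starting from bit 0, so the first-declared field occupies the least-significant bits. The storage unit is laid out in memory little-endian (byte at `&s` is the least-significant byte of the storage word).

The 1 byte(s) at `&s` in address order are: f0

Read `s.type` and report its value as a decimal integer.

[0]=0xf0 (little-endian) → word 0xf0
mode [0+:1] = (word>>0) & 0x1 = 0
type [1+:7] = (word>>1) & 0x7f = 120  ←
type signed 7b, MSB=1: 120 - 128 = -8

-8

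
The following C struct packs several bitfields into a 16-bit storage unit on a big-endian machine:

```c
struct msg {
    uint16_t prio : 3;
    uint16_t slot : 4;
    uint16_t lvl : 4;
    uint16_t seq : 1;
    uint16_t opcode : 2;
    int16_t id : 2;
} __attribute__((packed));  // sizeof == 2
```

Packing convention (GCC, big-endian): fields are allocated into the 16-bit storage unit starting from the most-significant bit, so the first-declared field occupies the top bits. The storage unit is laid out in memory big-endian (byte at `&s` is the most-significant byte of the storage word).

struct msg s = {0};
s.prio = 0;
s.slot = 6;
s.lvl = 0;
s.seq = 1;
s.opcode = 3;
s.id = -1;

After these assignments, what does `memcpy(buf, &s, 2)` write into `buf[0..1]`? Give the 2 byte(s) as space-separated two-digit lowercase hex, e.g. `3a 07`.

0c 1f

prio (3b) val=0 bits=0x0 at bit 13: 0x0000
slot (4b) val=6 bits=0x6 at bit 9: 0x0c00
lvl (4b) val=0 bits=0x0 at bit 5: 0x0c00
seq (1b) val=1 bits=0x1 at bit 4: 0x0c10
opcode (2b) val=3 bits=0x3 at bit 2: 0x0c1c
id (2b) val=-1 bits=0x3 at bit 0: 0x0c1f
word = 0x0c1f → big-endian bytes:
  [0]=0x0c  [1]=0x1f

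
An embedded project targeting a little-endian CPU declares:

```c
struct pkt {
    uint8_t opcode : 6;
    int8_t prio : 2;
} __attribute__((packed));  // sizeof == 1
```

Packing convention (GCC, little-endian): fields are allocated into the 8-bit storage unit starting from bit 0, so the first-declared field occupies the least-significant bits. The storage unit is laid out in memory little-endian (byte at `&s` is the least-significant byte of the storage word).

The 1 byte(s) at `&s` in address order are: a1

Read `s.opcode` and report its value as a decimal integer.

[0]=0xa1 (little-endian) → word 0xa1
opcode:6 @ bit 0 → (0xa1>>0)&0x3f = 0x21  ←
prio:2 @ bit 6 → (0xa1>>6)&0x3 = 0x2

33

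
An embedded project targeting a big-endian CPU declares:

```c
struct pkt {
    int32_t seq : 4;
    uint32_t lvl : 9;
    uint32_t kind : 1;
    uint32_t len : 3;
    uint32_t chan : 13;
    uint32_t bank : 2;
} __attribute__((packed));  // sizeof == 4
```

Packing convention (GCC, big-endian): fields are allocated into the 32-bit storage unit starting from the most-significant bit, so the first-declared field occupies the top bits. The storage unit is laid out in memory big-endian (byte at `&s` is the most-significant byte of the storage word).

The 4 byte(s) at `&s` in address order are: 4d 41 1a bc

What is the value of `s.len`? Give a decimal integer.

2

[0]=0x4d [1]=0x41 [2]=0x1a [3]=0xbc (big-endian) → word 0x4d411abc
seq [28+:4] = (word>>28) & 0xf = 4
lvl [19+:9] = (word>>19) & 0x1ff = 424
kind [18+:1] = (word>>18) & 0x1 = 0
len [15+:3] = (word>>15) & 0x7 = 2  ←
chan [2+:13] = (word>>2) & 0x1fff = 1711
bank [0+:2] = (word>>0) & 0x3 = 0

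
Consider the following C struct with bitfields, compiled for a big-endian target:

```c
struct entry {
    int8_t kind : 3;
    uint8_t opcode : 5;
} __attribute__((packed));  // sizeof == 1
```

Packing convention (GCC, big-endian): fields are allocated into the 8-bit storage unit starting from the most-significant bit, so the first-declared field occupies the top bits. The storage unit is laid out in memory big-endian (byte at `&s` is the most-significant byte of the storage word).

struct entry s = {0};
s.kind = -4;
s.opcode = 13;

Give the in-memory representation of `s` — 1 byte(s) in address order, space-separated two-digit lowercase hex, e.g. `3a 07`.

kind (3b) val=-4 bits=0x4 at bit 5: 0x80
opcode (5b) val=13 bits=0xd at bit 0: 0x8d
word = 0x8d → big-endian bytes:
  [0]=0x8d

8d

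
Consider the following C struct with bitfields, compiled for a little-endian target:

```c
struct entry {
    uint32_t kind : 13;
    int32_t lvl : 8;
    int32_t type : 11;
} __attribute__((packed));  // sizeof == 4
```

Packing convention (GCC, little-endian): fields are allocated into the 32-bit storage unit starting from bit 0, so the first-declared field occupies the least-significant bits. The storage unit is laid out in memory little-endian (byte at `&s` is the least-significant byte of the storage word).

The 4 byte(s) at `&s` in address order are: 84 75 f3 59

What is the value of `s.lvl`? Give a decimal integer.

-101

[0]=0x84 [1]=0x75 [2]=0xf3 [3]=0x59 (little-endian) → word 0x59f37584
kind:13 @ bit 0 → (0x59f37584>>0)&0x1fff = 0x1584
lvl:8 @ bit 13 → (0x59f37584>>13)&0xff = 0x9b  ←
type:11 @ bit 21 → (0x59f37584>>21)&0x7ff = 0x2cf
lvl signed 8b, MSB=1: 155 - 256 = -101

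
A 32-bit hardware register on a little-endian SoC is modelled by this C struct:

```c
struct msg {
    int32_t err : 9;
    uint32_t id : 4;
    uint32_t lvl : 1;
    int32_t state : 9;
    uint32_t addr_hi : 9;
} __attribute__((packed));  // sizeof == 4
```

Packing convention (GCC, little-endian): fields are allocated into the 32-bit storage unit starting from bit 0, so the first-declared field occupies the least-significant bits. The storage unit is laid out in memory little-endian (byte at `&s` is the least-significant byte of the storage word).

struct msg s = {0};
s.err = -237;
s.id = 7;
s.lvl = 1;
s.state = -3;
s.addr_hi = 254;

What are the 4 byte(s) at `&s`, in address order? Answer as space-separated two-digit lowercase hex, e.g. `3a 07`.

13 6f 7f 7f

err:9 = -237 → 0x113 << 0 → word 0x00000113
id:4 = 7 → 0x7 << 9 → word 0x00000f13
lvl:1 = 1 → 0x1 << 13 → word 0x00002f13
state:9 = -3 → 0x1fd << 14 → word 0x007f6f13
addr_hi:9 = 254 → 0xfe << 23 → word 0x7f7f6f13
word = 0x7f7f6f13 → little-endian bytes:
  [0]=0x13  [1]=0x6f  [2]=0x7f  [3]=0x7f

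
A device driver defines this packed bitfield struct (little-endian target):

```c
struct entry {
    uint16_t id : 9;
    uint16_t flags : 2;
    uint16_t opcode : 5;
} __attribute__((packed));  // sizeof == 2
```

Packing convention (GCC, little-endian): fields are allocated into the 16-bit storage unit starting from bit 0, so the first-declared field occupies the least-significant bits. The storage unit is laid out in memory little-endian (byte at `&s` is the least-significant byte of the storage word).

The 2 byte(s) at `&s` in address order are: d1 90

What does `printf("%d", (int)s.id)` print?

[0]=0xd1 [1]=0x90 (little-endian) → word 0x90d1
id [0+:9] = (word>>0) & 0x1ff = 209  ←
flags [9+:2] = (word>>9) & 0x3 = 0
opcode [11+:5] = (word>>11) & 0x1f = 18

209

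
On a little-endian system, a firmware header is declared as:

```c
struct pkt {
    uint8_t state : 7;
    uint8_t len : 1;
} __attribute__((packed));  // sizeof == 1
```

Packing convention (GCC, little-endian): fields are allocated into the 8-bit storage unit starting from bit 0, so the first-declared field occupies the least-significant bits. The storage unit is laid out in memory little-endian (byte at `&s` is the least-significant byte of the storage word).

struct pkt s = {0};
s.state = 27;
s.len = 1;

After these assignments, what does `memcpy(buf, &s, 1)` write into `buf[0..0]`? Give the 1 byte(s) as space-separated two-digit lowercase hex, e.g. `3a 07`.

9b

[0+:7] state=27 & 0x7f = 0x1b; word=0x1b
[7+:1] len=1 & 0x1 = 0x1; word=0x9b
word = 0x9b → little-endian bytes:
  [0]=0x9b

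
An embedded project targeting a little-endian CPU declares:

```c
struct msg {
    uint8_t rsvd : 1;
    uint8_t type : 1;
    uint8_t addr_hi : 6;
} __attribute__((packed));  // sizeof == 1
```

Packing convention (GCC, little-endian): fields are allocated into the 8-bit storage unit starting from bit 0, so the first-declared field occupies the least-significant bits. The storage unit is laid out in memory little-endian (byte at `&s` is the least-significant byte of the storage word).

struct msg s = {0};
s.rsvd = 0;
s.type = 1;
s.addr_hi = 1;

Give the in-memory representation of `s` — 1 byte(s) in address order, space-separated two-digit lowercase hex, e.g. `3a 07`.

06

rsvd:1 = 0 → 0x0 << 0 → word 0x00
type:1 = 1 → 0x1 << 1 → word 0x02
addr_hi:6 = 1 → 0x1 << 2 → word 0x06
word = 0x06 → little-endian bytes:
  [0]=0x06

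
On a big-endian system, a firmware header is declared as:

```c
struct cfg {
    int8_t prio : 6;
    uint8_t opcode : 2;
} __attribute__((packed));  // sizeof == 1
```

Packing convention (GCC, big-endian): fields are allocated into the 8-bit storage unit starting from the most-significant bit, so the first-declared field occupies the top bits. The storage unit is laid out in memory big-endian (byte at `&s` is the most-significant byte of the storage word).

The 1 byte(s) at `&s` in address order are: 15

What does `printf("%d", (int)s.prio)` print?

[0]=0x15 (big-endian) → word 0x15
prio:6 @ bit 2 → (0x15>>2)&0x3f = 0x5  ←
opcode:2 @ bit 0 → (0x15>>0)&0x3 = 0x1
prio signed 6b, MSB=0: value = 5

5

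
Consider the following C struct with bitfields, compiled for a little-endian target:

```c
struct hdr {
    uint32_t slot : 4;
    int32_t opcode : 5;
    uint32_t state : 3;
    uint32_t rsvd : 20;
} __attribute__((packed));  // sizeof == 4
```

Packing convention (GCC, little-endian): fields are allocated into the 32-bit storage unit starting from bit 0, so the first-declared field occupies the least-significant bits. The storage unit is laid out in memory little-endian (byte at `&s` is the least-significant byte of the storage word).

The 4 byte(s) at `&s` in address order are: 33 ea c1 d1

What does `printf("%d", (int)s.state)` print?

[0]=0x33 [1]=0xea [2]=0xc1 [3]=0xd1 (little-endian) → word 0xd1c1ea33
slot:4 @ bit 0 → (0xd1c1ea33>>0)&0xf = 0x3
opcode:5 @ bit 4 → (0xd1c1ea33>>4)&0x1f = 0x3
state:3 @ bit 9 → (0xd1c1ea33>>9)&0x7 = 0x5  ←
rsvd:20 @ bit 12 → (0xd1c1ea33>>12)&0xfffff = 0xd1c1e

5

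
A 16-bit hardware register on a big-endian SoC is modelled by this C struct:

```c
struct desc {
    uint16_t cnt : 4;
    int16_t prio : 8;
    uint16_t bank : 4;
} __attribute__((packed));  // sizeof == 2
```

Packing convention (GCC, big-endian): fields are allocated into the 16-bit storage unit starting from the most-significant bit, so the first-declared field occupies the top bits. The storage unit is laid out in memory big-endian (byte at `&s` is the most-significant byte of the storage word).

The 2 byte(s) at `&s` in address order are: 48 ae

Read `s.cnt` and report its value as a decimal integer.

[0]=0x48 [1]=0xae (big-endian) → word 0x48ae
cnt [12+:4] = (word>>12) & 0xf = 4  ←
prio [4+:8] = (word>>4) & 0xff = 138
bank [0+:4] = (word>>0) & 0xf = 14

4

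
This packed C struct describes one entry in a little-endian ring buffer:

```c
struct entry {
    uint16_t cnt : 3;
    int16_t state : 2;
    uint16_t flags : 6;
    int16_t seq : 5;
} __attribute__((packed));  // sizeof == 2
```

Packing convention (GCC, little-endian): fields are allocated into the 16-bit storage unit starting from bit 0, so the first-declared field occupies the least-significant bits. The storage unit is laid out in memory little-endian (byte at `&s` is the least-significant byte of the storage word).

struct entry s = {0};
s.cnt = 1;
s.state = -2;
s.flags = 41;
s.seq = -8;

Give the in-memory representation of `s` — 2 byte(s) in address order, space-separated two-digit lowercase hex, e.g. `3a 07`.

cnt (3b) val=1 bits=0x1 at bit 0: 0x0001
state (2b) val=-2 bits=0x2 at bit 3: 0x0011
flags (6b) val=41 bits=0x29 at bit 5: 0x0531
seq (5b) val=-8 bits=0x18 at bit 11: 0xc531
word = 0xc531 → little-endian bytes:
  [0]=0x31  [1]=0xc5

31 c5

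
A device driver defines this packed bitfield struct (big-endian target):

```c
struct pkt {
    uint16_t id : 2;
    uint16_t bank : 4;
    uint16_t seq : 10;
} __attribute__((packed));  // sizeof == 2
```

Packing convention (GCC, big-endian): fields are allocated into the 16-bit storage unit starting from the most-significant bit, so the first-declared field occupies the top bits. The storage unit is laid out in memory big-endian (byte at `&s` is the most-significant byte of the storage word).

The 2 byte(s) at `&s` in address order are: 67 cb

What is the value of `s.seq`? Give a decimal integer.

971

[0]=0x67 [1]=0xcb (big-endian) → word 0x67cb
id [14+:2] = (word>>14) & 0x3 = 1
bank [10+:4] = (word>>10) & 0xf = 9
seq [0+:10] = (word>>0) & 0x3ff = 971  ←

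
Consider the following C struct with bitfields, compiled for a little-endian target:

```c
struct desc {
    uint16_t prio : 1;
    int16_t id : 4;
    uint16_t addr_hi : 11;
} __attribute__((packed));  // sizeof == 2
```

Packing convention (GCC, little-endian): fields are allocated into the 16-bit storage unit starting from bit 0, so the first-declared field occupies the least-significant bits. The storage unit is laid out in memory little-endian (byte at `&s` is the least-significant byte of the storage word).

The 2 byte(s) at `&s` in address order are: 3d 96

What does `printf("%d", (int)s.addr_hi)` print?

1201

[0]=0x3d [1]=0x96 (little-endian) → word 0x963d
prio [0+:1] = (word>>0) & 0x1 = 1
id [1+:4] = (word>>1) & 0xf = 14
addr_hi [5+:11] = (word>>5) & 0x7ff = 1201  ←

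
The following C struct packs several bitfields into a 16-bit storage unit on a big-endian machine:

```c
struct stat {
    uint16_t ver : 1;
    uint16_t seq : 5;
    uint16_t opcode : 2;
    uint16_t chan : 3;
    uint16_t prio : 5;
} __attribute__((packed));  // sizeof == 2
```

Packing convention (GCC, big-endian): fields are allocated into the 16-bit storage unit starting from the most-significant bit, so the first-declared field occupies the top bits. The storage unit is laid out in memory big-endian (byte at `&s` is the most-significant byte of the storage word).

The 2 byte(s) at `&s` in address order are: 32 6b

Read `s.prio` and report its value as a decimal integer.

[0]=0x32 [1]=0x6b (big-endian) → word 0x326b
ver [15+:1] = (word>>15) & 0x1 = 0
seq [10+:5] = (word>>10) & 0x1f = 12
opcode [8+:2] = (word>>8) & 0x3 = 2
chan [5+:3] = (word>>5) & 0x7 = 3
prio [0+:5] = (word>>0) & 0x1f = 11  ←

11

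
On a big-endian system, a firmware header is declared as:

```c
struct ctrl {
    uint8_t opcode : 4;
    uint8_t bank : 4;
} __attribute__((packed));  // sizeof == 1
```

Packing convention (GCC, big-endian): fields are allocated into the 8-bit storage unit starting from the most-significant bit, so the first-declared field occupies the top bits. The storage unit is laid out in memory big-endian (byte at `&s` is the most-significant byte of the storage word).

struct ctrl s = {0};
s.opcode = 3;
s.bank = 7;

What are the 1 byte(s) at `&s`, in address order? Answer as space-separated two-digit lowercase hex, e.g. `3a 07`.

37

[4+:4] opcode=3 & 0xf = 0x3; word=0x30
[0+:4] bank=7 & 0xf = 0x7; word=0x37
word = 0x37 → big-endian bytes:
  [0]=0x37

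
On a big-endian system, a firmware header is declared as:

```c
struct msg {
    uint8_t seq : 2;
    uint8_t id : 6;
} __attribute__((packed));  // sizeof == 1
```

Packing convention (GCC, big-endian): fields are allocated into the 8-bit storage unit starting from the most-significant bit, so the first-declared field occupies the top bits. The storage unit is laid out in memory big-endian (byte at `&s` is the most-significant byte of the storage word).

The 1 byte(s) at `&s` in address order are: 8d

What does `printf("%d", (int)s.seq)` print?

[0]=0x8d (big-endian) → word 0x8d
seq [6+:2] = (word>>6) & 0x3 = 2  ←
id [0+:6] = (word>>0) & 0x3f = 13

2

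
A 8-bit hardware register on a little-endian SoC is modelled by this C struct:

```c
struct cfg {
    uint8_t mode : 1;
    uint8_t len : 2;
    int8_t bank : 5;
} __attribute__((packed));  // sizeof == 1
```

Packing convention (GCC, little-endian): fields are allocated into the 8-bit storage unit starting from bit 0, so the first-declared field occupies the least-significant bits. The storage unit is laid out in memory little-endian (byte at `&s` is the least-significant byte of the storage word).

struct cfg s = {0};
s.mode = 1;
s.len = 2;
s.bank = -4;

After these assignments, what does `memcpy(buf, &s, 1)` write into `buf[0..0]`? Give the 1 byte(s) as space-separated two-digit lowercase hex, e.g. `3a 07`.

mode (1b) val=1 bits=0x1 at bit 0: 0x01
len (2b) val=2 bits=0x2 at bit 1: 0x05
bank (5b) val=-4 bits=0x1c at bit 3: 0xe5
word = 0xe5 → little-endian bytes:
  [0]=0xe5

e5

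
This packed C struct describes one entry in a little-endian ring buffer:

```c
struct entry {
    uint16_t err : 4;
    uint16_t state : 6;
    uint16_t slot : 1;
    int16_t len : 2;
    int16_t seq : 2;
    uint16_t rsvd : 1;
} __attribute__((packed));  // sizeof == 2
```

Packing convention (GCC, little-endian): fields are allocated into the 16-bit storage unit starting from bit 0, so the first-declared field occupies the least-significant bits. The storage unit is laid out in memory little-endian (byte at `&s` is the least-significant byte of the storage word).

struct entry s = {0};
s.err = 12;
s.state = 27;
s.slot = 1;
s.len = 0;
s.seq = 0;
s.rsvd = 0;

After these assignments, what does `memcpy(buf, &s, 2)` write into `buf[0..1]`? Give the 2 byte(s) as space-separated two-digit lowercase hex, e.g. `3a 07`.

bc 05

[0+:4] err=12 & 0xf = 0xc; word=0x000c
[4+:6] state=27 & 0x3f = 0x1b; word=0x01bc
[10+:1] slot=1 & 0x1 = 0x1; word=0x05bc
[11+:2] len=0 & 0x3 = 0x0; word=0x05bc
[13+:2] seq=0 & 0x3 = 0x0; word=0x05bc
[15+:1] rsvd=0 & 0x1 = 0x0; word=0x05bc
word = 0x05bc → little-endian bytes:
  [0]=0xbc  [1]=0x05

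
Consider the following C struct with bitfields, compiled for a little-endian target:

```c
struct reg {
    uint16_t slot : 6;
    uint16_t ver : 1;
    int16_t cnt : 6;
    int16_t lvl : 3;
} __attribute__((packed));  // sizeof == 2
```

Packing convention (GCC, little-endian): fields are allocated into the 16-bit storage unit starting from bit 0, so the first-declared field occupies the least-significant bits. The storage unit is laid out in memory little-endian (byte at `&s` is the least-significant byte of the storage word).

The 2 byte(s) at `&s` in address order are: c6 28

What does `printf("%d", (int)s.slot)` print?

[0]=0xc6 [1]=0x28 (little-endian) → word 0x28c6
slot [0+:6] = (word>>0) & 0x3f = 6  ←
ver [6+:1] = (word>>6) & 0x1 = 1
cnt [7+:6] = (word>>7) & 0x3f = 17
lvl [13+:3] = (word>>13) & 0x7 = 1

6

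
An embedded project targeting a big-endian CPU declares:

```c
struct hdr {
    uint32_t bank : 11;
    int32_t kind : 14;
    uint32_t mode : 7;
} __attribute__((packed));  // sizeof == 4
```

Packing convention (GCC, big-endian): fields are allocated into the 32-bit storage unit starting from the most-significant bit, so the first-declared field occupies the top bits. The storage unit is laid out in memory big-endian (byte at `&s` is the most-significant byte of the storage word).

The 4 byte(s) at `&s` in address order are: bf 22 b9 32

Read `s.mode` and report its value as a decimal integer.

50

[0]=0xbf [1]=0x22 [2]=0xb9 [3]=0x32 (big-endian) → word 0xbf22b932
bank:11 @ bit 21 → (0xbf22b932>>21)&0x7ff = 0x5f9
kind:14 @ bit 7 → (0xbf22b932>>7)&0x3fff = 0x572
mode:7 @ bit 0 → (0xbf22b932>>0)&0x7f = 0x32  ←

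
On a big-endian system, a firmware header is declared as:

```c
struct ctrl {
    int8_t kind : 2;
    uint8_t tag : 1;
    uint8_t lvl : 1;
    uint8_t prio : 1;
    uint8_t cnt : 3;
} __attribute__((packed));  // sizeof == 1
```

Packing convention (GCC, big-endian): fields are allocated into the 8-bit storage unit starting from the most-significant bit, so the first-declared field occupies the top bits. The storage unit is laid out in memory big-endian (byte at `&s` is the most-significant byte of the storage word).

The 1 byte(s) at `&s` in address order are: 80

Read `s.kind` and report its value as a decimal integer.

[0]=0x80 (big-endian) → word 0x80
kind [6+:2] = (word>>6) & 0x3 = 2  ←
tag [5+:1] = (word>>5) & 0x1 = 0
lvl [4+:1] = (word>>4) & 0x1 = 0
prio [3+:1] = (word>>3) & 0x1 = 0
cnt [0+:3] = (word>>0) & 0x7 = 0
kind signed 2b, MSB=1: 2 - 4 = -2

-2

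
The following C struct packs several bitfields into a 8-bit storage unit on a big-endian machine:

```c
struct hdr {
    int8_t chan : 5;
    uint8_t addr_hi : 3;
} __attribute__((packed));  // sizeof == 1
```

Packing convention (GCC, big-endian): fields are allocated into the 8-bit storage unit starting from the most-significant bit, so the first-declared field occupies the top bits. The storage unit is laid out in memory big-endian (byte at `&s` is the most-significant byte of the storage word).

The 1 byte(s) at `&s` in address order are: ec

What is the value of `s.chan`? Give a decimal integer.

[0]=0xec (big-endian) → word 0xec
chan [3+:5] = (word>>3) & 0x1f = 29  ←
addr_hi [0+:3] = (word>>0) & 0x7 = 4
chan signed 5b, MSB=1: 29 - 32 = -3

-3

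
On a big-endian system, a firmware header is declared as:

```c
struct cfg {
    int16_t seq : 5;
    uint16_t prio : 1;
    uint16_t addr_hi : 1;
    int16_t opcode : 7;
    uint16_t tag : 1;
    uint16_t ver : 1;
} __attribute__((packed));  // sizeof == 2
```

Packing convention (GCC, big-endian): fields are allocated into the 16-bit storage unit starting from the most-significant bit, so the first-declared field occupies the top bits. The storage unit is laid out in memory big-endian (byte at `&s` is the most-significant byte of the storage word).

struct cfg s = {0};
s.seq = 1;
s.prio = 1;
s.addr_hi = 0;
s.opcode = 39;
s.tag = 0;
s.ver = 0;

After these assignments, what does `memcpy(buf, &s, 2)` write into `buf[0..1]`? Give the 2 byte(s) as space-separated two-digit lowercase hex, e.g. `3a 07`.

seq (5b) val=1 bits=0x1 at bit 11: 0x0800
prio (1b) val=1 bits=0x1 at bit 10: 0x0c00
addr_hi (1b) val=0 bits=0x0 at bit 9: 0x0c00
opcode (7b) val=39 bits=0x27 at bit 2: 0x0c9c
tag (1b) val=0 bits=0x0 at bit 1: 0x0c9c
ver (1b) val=0 bits=0x0 at bit 0: 0x0c9c
word = 0x0c9c → big-endian bytes:
  [0]=0x0c  [1]=0x9c

0c 9c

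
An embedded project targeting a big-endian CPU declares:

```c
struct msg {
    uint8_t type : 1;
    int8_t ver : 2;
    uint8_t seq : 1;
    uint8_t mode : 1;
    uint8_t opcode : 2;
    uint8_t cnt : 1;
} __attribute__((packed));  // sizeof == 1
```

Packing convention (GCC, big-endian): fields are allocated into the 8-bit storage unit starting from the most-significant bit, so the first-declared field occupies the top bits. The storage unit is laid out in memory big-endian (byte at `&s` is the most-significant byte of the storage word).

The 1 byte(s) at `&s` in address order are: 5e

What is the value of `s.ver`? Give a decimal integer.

-2

[0]=0x5e (big-endian) → word 0x5e
type [7+:1] = (word>>7) & 0x1 = 0
ver [5+:2] = (word>>5) & 0x3 = 2  ←
seq [4+:1] = (word>>4) & 0x1 = 1
mode [3+:1] = (word>>3) & 0x1 = 1
opcode [1+:2] = (word>>1) & 0x3 = 3
cnt [0+:1] = (word>>0) & 0x1 = 0
ver signed 2b, MSB=1: 2 - 4 = -2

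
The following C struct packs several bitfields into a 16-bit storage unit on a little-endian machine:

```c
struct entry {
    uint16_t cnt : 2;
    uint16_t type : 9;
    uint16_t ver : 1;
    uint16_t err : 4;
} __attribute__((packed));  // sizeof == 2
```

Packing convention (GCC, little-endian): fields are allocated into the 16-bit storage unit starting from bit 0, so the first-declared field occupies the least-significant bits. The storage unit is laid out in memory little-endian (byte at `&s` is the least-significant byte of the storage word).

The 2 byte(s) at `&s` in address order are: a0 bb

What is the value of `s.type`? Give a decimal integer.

[0]=0xa0 [1]=0xbb (little-endian) → word 0xbba0
cnt [0+:2] = (word>>0) & 0x3 = 0
type [2+:9] = (word>>2) & 0x1ff = 232  ←
ver [11+:1] = (word>>11) & 0x1 = 1
err [12+:4] = (word>>12) & 0xf = 11

232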